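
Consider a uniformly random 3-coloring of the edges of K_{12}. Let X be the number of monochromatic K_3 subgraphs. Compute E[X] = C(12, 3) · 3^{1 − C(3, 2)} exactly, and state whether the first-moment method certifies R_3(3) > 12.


E[X] = C(12, 3) · 3^{1 − 3} = 220 · 3^{−2} = 220/9.
As a reduced fraction: E[X] = 220/9 ≈ 24.4444.
Is E[X] < 1? NO.
Since E[X] ≥ 1, the first-moment bound is inconclusive at n = 12; it does NOT by itself certify R_3(3) > 12.

E[X] = 220/9 ≈ 24.4444; E[X] ≥ 1; first-moment method inconclusive here.


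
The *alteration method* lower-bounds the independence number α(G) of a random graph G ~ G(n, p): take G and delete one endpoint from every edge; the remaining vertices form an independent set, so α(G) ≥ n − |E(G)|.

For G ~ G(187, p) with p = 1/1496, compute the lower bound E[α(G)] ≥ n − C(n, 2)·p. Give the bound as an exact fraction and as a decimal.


E[|E(G)|] = C(187, 2)·p = 17391 · (1/1496) = 93/8.
E[α(G)] ≥ n − E[|E(G)|] = 187 − 93/8 = 1403/8.
Numerically: ≈ 175.375.
(This is only a lower bound; the true E[α(G)] may be larger.)

E[α(G)] ≥ 1403/8 ≈ 175.375.


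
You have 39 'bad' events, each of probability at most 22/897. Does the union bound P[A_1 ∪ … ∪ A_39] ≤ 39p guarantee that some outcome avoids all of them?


Union bound: P[∪_{i=1}^{39} A_i] ≤ Σ_i P[A_i] ≤ 39·p = 39·(22/897) = 22/23.
Numerically: 22/23 ≈ 0.9565217.
Is 22/23 < 1? YES.
Since P[∪ A_i] ≤ 22/23 < 1, the complement has P[∩ A_i^c] ≥ 1 − 22/23 = 1/23 > 0, so some outcome avoids every A_i.

39·p = 22/23 ≈ 0.9565217; existence CERTIFIED by the union bound.


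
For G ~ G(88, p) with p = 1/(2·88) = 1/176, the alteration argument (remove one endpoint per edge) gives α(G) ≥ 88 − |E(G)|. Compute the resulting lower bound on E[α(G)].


E[|E(G)|] = C(88, 2)·p = 3828 · (1/176) = 87/4.
E[α(G)] ≥ n − E[|E(G)|] = 88 − 87/4 = 265/4.
Numerically: ≈ 66.2500.
(This is only a lower bound; the true E[α(G)] may be larger.)

E[α(G)] ≥ 265/4 ≈ 66.2500.


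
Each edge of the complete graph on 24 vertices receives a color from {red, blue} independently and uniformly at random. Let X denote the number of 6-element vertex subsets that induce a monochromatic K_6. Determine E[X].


Let X = Σ_S X_S over the C(24, 6) = 134596 subsets S of size 6, where X_S = 1 if the K_6 on S is monochromatic.
For a fixed S, the K_6 on S has C(6, 2) = 15 edges. P[all 15 edges red] = (1/2)^15, and likewise for blue, so P[monochromatic] = 2·(1/2)^15 = 2^{1 − 15} = 1/16384.
By linearity of expectation: E[X] = C(24, 6) · 2^{1 − 15} = 134596 · 1/16384 = 33649/4096.
Numerically: E[X] ≈ 8.21509.

E[X] = C(24,6)·2^(1−C(6,2)) = 33649/4096 ≈ 8.21509.


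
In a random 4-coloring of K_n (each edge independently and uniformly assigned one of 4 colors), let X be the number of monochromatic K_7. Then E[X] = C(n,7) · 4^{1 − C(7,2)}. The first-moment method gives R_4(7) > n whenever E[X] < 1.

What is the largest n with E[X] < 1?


We need C(n, 7) · 4^{1 − 21} < 1, i.e. C(n, 7) < 4^{21 − 1} = 1099511627776.
Check values of n near the boundary:
  n = 178: C(178, 7) = 996867063280; 996867063280 < 1099511627776? YES
  n = 179: C(179, 7) = 1037437234460; 1037437234460 < 1099511627776? YES
  n = 180: C(180, 7) = 1079414463600; 1079414463600 < 1099511627776? YES
  n = 181: C(181, 7) = 1122839183400; 1122839183400 < 1099511627776? NO
The largest n with C(n, 7) < 1099511627776 is n = 180 (where E[X] = 67463403975/68719476736 ≈ 0.982). Hence R_4(7) > 180, i.e. R_4(7) ≥ 181.

Largest n = 180; hence R_4(7) > 180.


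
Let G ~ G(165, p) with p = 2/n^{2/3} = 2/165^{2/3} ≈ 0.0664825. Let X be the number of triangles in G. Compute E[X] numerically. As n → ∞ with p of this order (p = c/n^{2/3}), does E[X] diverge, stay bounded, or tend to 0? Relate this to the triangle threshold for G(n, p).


Number of potential triangles: C(165, 3) = 735130.
Each occurs with probability p³ ≈ (0.0664825)³ ≈ 2.93847567e-04.
By linearity: E[X] = C(165, 3)·p³ ≈ 735130 · 2.93847567e-04 ≈ 216.016162.
Since α = 2/3 < 1, p = c/n^{2/3} ≫ 1/n is above the triangle threshold p ~ 1/n. Asymptotically E[X] ~ (c³/6)·n^{3(1−α)} = (2³/6)·n^{1} → ∞; triangles are abundant w.h.p.

E[X] ≈ 216.016162; in regime p = Θ(1/n^{2/3}) E[X] diverges (above the triangle threshold p ~ 1/n).


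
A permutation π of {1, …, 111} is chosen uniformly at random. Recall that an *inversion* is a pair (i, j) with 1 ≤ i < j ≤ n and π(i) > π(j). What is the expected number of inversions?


Write X = Σ X_I over the C(111, 2) = 6105 pairs i < j, with X_I the indicator of one inversion.
There are 6105 indicators.
For each fixed pair i < j, the values π(i) and π(j) are two distinct elements of {1, …, 111} in uniformly random order; by symmetry P[π(i) > π(j)] = 1/2.
By linearity: E[X] = 6105 · (1/2) = C(111, 2) · (1/2) = 6105/2 = 6105/2 ≈ 3052.500.

E[X] = 6105/2 = 3052.500.


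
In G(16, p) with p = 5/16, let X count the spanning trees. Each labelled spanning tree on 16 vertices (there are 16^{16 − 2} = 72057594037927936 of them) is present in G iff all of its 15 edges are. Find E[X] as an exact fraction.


K_16 has 16^{16 − 2} = 72057594037927936 labelled spanning trees.
For each such spanning tree H, let X_H = 1 if all 15 edges of H are present in G. Then P[X_H = 1] = p^{15} = (5/16)^{15} = 30517578125/1152921504606846976.
By linearity: E[X] = Σ_H E[X_H] = 72057594037927936 · p^{15} = 72057594037927936 · 30517578125/1152921504606846976 = 30517578125/16.
Numerically: E[X] ≈ 1.90735e+09.

E[X] = 72057594037927936 · (5/16)^{15} = 30517578125/16 ≈ 1.90735e+09.


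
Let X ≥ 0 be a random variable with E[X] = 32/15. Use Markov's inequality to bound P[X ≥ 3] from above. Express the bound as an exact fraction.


μ = E[X] = 32/15, a = 3.
Markov: P[X ≥ 3] ≤ μ/a = (32/15)/3 = 32/45.
Numerically: ≈ 0.7111.
(Since a = 3 > μ = 2.1333, the bound 32/45 is < 1 and informative.)

P[X ≥ 3] ≤ 32/45 ≈ 0.7111.


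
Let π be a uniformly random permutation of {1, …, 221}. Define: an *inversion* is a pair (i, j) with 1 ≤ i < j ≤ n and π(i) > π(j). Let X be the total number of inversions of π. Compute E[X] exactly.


Write X = Σ X_I over the C(221, 2) = 24310 pairs i < j, with X_I the indicator of one inversion.
There are 24310 indicators.
For each fixed pair i < j, the values π(i) and π(j) are two distinct elements of {1, …, 221} in uniformly random order; by symmetry P[π(i) > π(j)] = 1/2.
By linearity: E[X] = 24310 · (1/2) = C(221, 2) · (1/2) = 24310/2 = 12155 ≈ 12155.00000.

E[X] = 12155 = 12155.00000.


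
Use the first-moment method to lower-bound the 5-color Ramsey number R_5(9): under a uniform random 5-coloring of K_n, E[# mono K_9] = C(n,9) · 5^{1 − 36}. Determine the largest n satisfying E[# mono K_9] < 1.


We need C(n, 9) · 5^{1 − 36} < 1, i.e. C(n, 9) < 5^{36 − 1} = 2910383045673370361328125.
Check values of n near the boundary:
  n = 2170: C(2170, 9) = 2891746779868845075610510; 2891746779868845075610510 < 2910383045673370361328125? YES
  n = 2171: C(2171, 9) = 2903784578674959601827205; 2903784578674959601827205 < 2910383045673370361328125? YES
  n = 2172: C(2172, 9) = 2915866900084148060642020; 2915866900084148060642020 < 2910383045673370361328125? NO
  n = 2173: C(2173, 9) = 2927993888115921319674265; 2927993888115921319674265 < 2910383045673370361328125? NO
The largest n with C(n, 9) < 2910383045673370361328125 is n = 2171 (where E[X] = 580756915734991920365441/582076609134674072265625 ≈ 0.997733). Hence R_5(9) > 2171, i.e. R_5(9) ≥ 2172.

Largest n = 2171; hence R_5(9) > 2171.


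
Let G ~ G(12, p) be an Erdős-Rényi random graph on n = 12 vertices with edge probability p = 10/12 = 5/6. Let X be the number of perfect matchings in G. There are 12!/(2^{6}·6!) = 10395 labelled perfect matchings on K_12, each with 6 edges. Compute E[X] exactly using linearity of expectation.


K_12 has 12!/(2^{6}·6!) = 10395 labelled perfect matchings.
For each such perfect matching H, let X_H = 1 if all 6 edges of H are present in G. Then P[X_H = 1] = p^{6} = (5/6)^{6} = 15625/46656.
By linearity of expectation: E[X] = Σ_H E[X_H] = 10395 · p^{6} = 10395 · 15625/46656 = 6015625/1728.
Numerically: E[X] ≈ 3481.26.

E[X] = 10395 · (5/6)^{6} = 6015625/1728 ≈ 3481.26.


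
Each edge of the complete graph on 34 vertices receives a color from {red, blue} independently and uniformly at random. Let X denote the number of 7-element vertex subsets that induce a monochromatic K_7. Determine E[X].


Let X = Σ_S X_S over the C(34, 7) = 5379616 subsets S of size 7, where X_S = 1 if the K_7 on S is monochromatic.
For a fixed S, the K_7 on S has C(7, 2) = 21 edges. P[all 21 edges red] = (1/2)^21, and likewise for blue, so P[monochromatic] = 2·(1/2)^21 = 2^{1 − 21} = 1/1048576.
By linearity of expectation: E[X] = C(34, 7) · 2^{1 − 21} = 5379616 · 1/1048576 = 168113/32768.
Numerically: E[X] ≈ 5.13040.

E[X] = C(34,7)·2^(1−C(7,2)) = 168113/32768 ≈ 5.13040.


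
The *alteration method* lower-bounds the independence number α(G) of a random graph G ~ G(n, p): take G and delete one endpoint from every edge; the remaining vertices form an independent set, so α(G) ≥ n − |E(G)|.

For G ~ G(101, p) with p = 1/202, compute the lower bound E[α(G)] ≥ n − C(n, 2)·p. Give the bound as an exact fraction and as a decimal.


E[|E(G)|] = C(101, 2)·p = 5050 · (1/202) = 25.
E[α(G)] ≥ n − E[|E(G)|] = 101 − 25 = 76.
Numerically: ≈ 76.00000.
(This is only a lower bound; the true E[α(G)] may be larger.)

E[α(G)] ≥ 76 ≈ 76.00000.


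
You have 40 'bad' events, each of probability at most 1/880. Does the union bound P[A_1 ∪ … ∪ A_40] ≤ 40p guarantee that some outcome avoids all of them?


Union bound: P[∪_{i=1}^{40} A_i] ≤ Σ_i P[A_i] ≤ 40·p = 40·(1/880) = 1/22.
Numerically: 1/22 ≈ 0.04545.
Is 1/22 < 1? YES.
Since P[∪ A_i] ≤ 1/22 < 1, the complement has P[∩ A_i^c] ≥ 1 − 1/22 = 21/22 > 0, so some outcome avoids every A_i.

40·p = 1/22 ≈ 0.04545; existence CERTIFIED by the union bound.


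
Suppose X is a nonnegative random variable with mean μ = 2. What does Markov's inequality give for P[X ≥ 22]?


μ = E[X] = 2, a = 22.
Markov: P[X ≥ 22] ≤ μ/a = (2)/22 = 1/11.
Numerically: ≈ 0.090909.
(Since a = 22 > μ = 2.000000, the bound 1/11 is < 1 and informative.)

P[X ≥ 22] ≤ 1/11 ≈ 0.090909.


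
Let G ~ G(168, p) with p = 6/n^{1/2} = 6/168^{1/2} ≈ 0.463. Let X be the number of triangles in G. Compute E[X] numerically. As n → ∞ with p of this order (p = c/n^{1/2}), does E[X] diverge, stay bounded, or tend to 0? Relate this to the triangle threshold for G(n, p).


Number of potential triangles: C(168, 3) = 776216.
Each occurs with probability p³ ≈ (0.463)³ ≈ 9.91950e-02.
By linearity: E[X] = C(168, 3)·p³ ≈ 776216 · 9.91950e-02 ≈ 76996.754.
Since α = 1/2 < 1, p = c/n^{1/2} ≫ 1/n is above the triangle threshold p ~ 1/n. Asymptotically E[X] ~ (c³/6)·n^{3(1−α)} = (6³/6)·n^{1.5} → ∞; triangles are abundant w.h.p.

E[X] ≈ 76996.754; in regime p = Θ(1/n^{1/2}) E[X] diverges (above the triangle threshold p ~ 1/n).


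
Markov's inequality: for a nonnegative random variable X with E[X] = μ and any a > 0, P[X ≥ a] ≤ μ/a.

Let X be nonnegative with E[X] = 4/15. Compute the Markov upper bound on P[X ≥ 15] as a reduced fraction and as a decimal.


μ = E[X] = 4/15, a = 15.
Markov: P[X ≥ 15] ≤ μ/a = (4/15)/15 = 4/225.
Numerically: ≈ 0.01778.
(Since a = 15 > μ = 0.26667, the bound 4/225 is < 1 and informative.)

P[X ≥ 15] ≤ 4/225 ≈ 0.01778.


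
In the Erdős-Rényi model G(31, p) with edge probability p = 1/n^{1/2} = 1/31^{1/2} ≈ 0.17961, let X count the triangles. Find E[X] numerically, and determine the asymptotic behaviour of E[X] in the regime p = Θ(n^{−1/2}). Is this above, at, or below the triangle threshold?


Number of potential triangles: C(31, 3) = 4495.
Each occurs with probability p³ ≈ (0.17961)³ ≈ 5.7937194e-03.
By linearity: E[X] = C(31, 3)·p³ ≈ 4495 · 5.7937194e-03 ≈ 26.04277.
Since α = 1/2 < 1, p = c/n^{1/2} ≫ 1/n is above the triangle threshold p ~ 1/n. Asymptotically E[X] ~ (c³/6)·n^{3(1−α)} = (1³/6)·n^{1.5} → ∞; triangles are abundant w.h.p.

E[X] ≈ 26.04277; in regime p = Θ(1/n^{1/2}) E[X] diverges (above the triangle threshold p ~ 1/n).


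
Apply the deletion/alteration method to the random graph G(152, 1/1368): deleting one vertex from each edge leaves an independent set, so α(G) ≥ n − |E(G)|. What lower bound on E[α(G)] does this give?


E[|E(G)|] = C(152, 2)·p = 11476 · (1/1368) = 151/18.
E[α(G)] ≥ n − E[|E(G)|] = 152 − 151/18 = 2585/18.
Numerically: ≈ 143.611.
(This is only a lower bound; the true E[α(G)] may be larger.)

E[α(G)] ≥ 2585/18 ≈ 143.611.


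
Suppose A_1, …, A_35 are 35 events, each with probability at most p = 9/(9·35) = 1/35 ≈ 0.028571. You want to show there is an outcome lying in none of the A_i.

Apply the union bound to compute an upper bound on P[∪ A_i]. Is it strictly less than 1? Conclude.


Union bound: P[∪_{i=1}^{35} A_i] ≤ Σ_i P[A_i] ≤ 35·p = 35·(1/35) = 1.
Numerically: 1 ≈ 1.000000.
Is 1 < 1? NO.
Since the bound 1 is ≥ 1, the union bound is uninformative here; it does NOT by itself certify existence.

35·p = 1 ≈ 1.000000; existence NOT certified by the union bound.


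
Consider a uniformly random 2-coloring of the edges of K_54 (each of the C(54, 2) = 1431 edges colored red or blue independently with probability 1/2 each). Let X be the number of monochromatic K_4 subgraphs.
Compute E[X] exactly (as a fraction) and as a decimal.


Let X = Σ_S X_S over the C(54, 4) = 316251 subsets S of size 4, where X_S = 1 if the K_4 on S is monochromatic.
For a fixed S, the K_4 on S has C(4, 2) = 6 edges. P[all 6 edges red] = (1/2)^6, and likewise for blue, so P[monochromatic] = 2·(1/2)^6 = 2^{1 − 6} = 1/32.
Summing: E[X] = C(54, 4) · 2^{1 − 6} = 316251 · 1/32 = 316251/32.
Numerically: E[X] ≈ 9882.844.

E[X] = C(54,4)·2^(1−C(4,2)) = 316251/32 ≈ 9882.844.


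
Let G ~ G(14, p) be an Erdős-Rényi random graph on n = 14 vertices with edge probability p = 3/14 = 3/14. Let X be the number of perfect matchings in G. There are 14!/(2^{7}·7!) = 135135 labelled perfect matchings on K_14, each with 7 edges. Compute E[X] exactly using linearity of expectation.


K_14 has 14!/(2^{7}·7!) = 135135 labelled perfect matchings.
For each such perfect matching H, let X_H = 1 if all 7 edges of H are present in G. Then P[X_H = 1] = p^{7} = (3/14)^{7} = 2187/105413504.
By linearity: E[X] = Σ_H E[X_H] = 135135 · p^{7} = 135135 · 2187/105413504 = 42220035/15059072.
Numerically: E[X] ≈ 2.804.

E[X] = 135135 · (3/14)^{7} = 42220035/15059072 ≈ 2.804.


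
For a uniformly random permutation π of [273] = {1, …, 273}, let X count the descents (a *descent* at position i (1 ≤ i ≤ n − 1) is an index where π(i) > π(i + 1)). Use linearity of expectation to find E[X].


Write X = Σ X_I over i = 1, …, 272, with X_I the indicator of one descent.
There are 272 indicators.
For each fixed i, the pair (π(i), π(i+1)) is a uniformly random ordered pair of distinct values from {1, …, 273}; by symmetry P[π(i) > π(i+1)] = 1/2.
By linearity: E[X] = 272 · (1/2) = (273 − 1) · (1/2) = 136 ≈ 136.000000.

E[X] = 136 = 136.000000.


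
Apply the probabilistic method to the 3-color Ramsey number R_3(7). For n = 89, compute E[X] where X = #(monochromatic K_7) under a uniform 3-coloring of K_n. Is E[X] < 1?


E[X] = C(89, 7) · 3^{1 − 21} = 6890268572 · 3^{−20} = 6890268572/3486784401.
As a reduced fraction: E[X] = 6890268572/3486784401 ≈ 1.976110.
Is E[X] < 1? NO.
Since E[X] ≥ 1, the first-moment bound is inconclusive at n = 89; it does NOT by itself certify R_3(7) > 89.

E[X] = 6890268572/3486784401 ≈ 1.976110; E[X] ≥ 1; first-moment method inconclusive here.


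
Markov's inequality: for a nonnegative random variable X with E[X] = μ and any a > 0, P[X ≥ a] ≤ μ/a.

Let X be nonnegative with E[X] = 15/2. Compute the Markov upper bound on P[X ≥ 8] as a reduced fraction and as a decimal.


μ = E[X] = 15/2, a = 8.
Markov: P[X ≥ 8] ≤ μ/a = (15/2)/8 = 15/16.
Numerically: ≈ 0.937500.
(Since a = 8 > μ = 7.500000, the bound 15/16 is < 1 and informative.)

P[X ≥ 8] ≤ 15/16 ≈ 0.937500.


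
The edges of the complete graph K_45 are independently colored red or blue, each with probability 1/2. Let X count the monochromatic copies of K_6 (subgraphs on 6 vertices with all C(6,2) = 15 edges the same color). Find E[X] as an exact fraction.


Let X = Σ_S X_S over the C(45, 6) = 8145060 subsets S of size 6, where X_S = 1 if the K_6 on S is monochromatic.
For a fixed S, the K_6 on S has C(6, 2) = 15 edges. P[all 15 edges red] = (1/2)^15, and likewise for blue, so P[monochromatic] = 2·(1/2)^15 = 2^{1 − 15} = 1/16384.
By linearity of expectation: E[X] = C(45, 6) · 2^{1 − 15} = 8145060 · 1/16384 = 2036265/4096.
Numerically: E[X] ≈ 497.1350.

E[X] = C(45,6)·2^(1−C(6,2)) = 2036265/4096 ≈ 497.1350.


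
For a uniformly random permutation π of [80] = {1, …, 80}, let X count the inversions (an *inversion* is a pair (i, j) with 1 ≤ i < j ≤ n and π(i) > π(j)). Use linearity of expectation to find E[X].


Write X = Σ X_I over the C(80, 2) = 3160 pairs i < j, with X_I the indicator of one inversion.
There are 3160 indicators.
For each fixed pair i < j, the values π(i) and π(j) are two distinct elements of {1, …, 80} in uniformly random order; by symmetry P[π(i) > π(j)] = 1/2.
By linearity: E[X] = 3160 · (1/2) = C(80, 2) · (1/2) = 3160/2 = 1580 ≈ 1580.000000.

E[X] = 1580 = 1580.000000.


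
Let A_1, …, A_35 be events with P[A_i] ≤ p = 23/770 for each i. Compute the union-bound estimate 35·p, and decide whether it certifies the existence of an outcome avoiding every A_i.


Union bound: P[∪_{i=1}^{35} A_i] ≤ Σ_i P[A_i] ≤ 35·p = 35·(23/770) = 23/22.
Numerically: 23/22 ≈ 1.0454545.
Is 23/22 < 1? NO.
Since the bound 23/22 is ≥ 1, the union bound is uninformative here; it does NOT by itself certify existence.

35·p = 23/22 ≈ 1.0454545; existence NOT certified by the union bound.


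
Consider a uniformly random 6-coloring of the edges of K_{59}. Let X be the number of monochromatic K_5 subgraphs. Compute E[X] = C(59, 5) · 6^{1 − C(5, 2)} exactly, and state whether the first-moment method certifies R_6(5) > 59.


E[X] = C(59, 5) · 6^{1 − 10} = 5006386 · 6^{−9} = 5006386/10077696.
As a reduced fraction: E[X] = 2503193/5038848 ≈ 0.4967788.
Is E[X] < 1? YES.
Since E[X] < 1, there exists a 6-coloring of K_{59} with no monochromatic K_5; hence R_6(5) > 59.

E[X] = 2503193/5038848 ≈ 0.4967788; E[X] < 1, so R_6(5) > 59.


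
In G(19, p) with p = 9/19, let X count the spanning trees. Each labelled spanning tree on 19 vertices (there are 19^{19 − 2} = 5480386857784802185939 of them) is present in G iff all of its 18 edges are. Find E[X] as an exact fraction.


K_19 has 19^{19 − 2} = 5480386857784802185939 labelled spanning trees.
For each such spanning tree H, let X_H = 1 if all 18 edges of H are present in G. Then P[X_H = 1] = p^{18} = (9/19)^{18} = 150094635296999121/104127350297911241532841.
Summing the indicators: E[X] = Σ_H E[X_H] = 5480386857784802185939 · p^{18} = 5480386857784802185939 · 150094635296999121/104127350297911241532841 = 150094635296999121/19.
Numerically: E[X] ≈ 7.9e+15.

E[X] = 5480386857784802185939 · (9/19)^{18} = 150094635296999121/19 ≈ 7.9e+15.


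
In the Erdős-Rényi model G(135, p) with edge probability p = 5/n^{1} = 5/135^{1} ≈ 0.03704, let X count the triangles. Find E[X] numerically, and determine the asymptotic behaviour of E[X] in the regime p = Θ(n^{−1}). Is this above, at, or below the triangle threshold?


Number of potential triangles: C(135, 3) = 400995.
Each occurs with probability p³ ≈ (0.03704)³ ≈ 5.080526e-05.
By linearity: E[X] = C(135, 3)·p³ ≈ 400995 · 5.080526e-05 ≈ 20.3727.
Here α = 1, so p = 5/n is exactly at the triangle threshold p ~ 1/n. Asymptotically E[X] → c³/6 = 5³/6 = 125/6 ≈ 20.8333, a bounded constant. In this regime the triangle count is asymptotically Poisson(c³/6).

E[X] ≈ 20.3727; in regime p = Θ(1/n^{1}) E[X] stays bounded (at the triangle threshold p ~ 1/n).


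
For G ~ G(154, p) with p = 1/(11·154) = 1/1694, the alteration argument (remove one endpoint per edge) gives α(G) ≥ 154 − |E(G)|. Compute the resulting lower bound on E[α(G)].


E[|E(G)|] = C(154, 2)·p = 11781 · (1/1694) = 153/22.
E[α(G)] ≥ n − E[|E(G)|] = 154 − 153/22 = 3235/22.
Numerically: ≈ 147.0455.
(This is only a lower bound; the true E[α(G)] may be larger.)

E[α(G)] ≥ 3235/22 ≈ 147.0455.


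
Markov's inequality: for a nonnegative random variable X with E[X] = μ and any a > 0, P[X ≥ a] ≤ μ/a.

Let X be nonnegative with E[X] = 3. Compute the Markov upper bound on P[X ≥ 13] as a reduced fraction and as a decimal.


μ = E[X] = 3, a = 13.
Markov: P[X ≥ 13] ≤ μ/a = (3)/13 = 3/13.
Numerically: ≈ 0.2308.
(Since a = 13 > μ = 3.0000, the bound 3/13 is < 1 and informative.)

P[X ≥ 13] ≤ 3/13 ≈ 0.2308.


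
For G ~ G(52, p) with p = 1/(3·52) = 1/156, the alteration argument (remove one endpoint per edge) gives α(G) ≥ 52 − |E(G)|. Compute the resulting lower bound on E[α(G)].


E[|E(G)|] = C(52, 2)·p = 1326 · (1/156) = 17/2.
E[α(G)] ≥ n − E[|E(G)|] = 52 − 17/2 = 87/2.
Numerically: ≈ 43.50000.
(This is only a lower bound; the true E[α(G)] may be larger.)

E[α(G)] ≥ 87/2 ≈ 43.50000.


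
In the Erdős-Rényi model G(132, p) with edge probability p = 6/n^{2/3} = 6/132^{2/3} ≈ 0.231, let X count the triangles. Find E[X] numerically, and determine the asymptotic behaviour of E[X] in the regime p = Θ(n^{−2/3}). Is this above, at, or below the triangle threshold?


Number of potential triangles: C(132, 3) = 374660.
Each occurs with probability p³ ≈ (0.231)³ ≈ 1.23967e-02.
By linearity: E[X] = C(132, 3)·p³ ≈ 374660 · 1.23967e-02 ≈ 4644.545.
Since α = 2/3 < 1, p = c/n^{2/3} ≫ 1/n is above the triangle threshold p ~ 1/n. Asymptotically E[X] ~ (c³/6)·n^{3(1−α)} = (6³/6)·n^{1} → ∞; triangles are abundant w.h.p.

E[X] ≈ 4644.545; in regime p = Θ(1/n^{2/3}) E[X] diverges (above the triangle threshold p ~ 1/n).


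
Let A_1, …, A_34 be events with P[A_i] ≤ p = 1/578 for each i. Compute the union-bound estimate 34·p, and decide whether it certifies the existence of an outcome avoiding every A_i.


Union bound: P[∪_{i=1}^{34} A_i] ≤ Σ_i P[A_i] ≤ 34·p = 34·(1/578) = 1/17.
Numerically: 1/17 ≈ 0.058824.
Is 1/17 < 1? YES.
Since P[∪ A_i] ≤ 1/17 < 1, the complement has P[∩ A_i^c] ≥ 1 − 1/17 = 16/17 > 0, so some outcome avoids every A_i.

34·p = 1/17 ≈ 0.058824; existence CERTIFIED by the union bound.


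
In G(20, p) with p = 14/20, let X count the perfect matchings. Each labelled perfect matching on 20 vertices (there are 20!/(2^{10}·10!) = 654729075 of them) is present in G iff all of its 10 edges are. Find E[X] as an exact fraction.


K_20 has 20!/(2^{10}·10!) = 654729075 labelled perfect matchings.
For each such perfect matching H, let X_H = 1 if all 10 edges of H are present in G. Then P[X_H = 1] = p^{10} = (7/10)^{10} = 282475249/10000000000.
By linearity of expectation: E[X] = Σ_H E[X_H] = 654729075 · p^{10} = 654729075 · 282475249/10000000000 = 7397790339526587/400000000.
Numerically: E[X] ≈ 1.84945e+07.

E[X] = 654729075 · (7/10)^{10} = 7397790339526587/400000000 ≈ 1.84945e+07.


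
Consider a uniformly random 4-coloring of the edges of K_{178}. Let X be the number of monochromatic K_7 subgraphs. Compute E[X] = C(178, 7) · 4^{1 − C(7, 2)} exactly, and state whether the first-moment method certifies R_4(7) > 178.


E[X] = C(178, 7) · 4^{1 − 21} = 996867063280 · 4^{−20} = 996867063280/1099511627776.
As a reduced fraction: E[X] = 62304191455/68719476736 ≈ 0.90665.
Is E[X] < 1? YES.
Since E[X] < 1, there exists a 4-coloring of K_{178} with no monochromatic K_7; hence R_4(7) > 178.

E[X] = 62304191455/68719476736 ≈ 0.90665; E[X] < 1, so R_4(7) > 178.


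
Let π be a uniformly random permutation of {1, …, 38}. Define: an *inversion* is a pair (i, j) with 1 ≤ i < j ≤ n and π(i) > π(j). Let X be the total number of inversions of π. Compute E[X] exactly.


Write X = Σ X_I over the C(38, 2) = 703 pairs i < j, with X_I the indicator of one inversion.
There are 703 indicators.
For each fixed pair i < j, the values π(i) and π(j) are two distinct elements of {1, …, 38} in uniformly random order; by symmetry P[π(i) > π(j)] = 1/2.
By linearity: E[X] = 703 · (1/2) = C(38, 2) · (1/2) = 703/2 = 703/2 ≈ 351.500000.

E[X] = 703/2 = 351.500000.


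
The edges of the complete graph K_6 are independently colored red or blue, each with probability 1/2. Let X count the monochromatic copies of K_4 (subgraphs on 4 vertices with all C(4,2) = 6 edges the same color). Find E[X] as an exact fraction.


Let X = Σ_S X_S over the C(6, 4) = 15 subsets S of size 4, where X_S = 1 if the K_4 on S is monochromatic.
For a fixed S, the K_4 on S has C(4, 2) = 6 edges. P[all 6 edges red] = (1/2)^6, and likewise for blue, so P[monochromatic] = 2·(1/2)^6 = 2^{1 − 6} = 1/32.
Summing: E[X] = C(6, 4) · 2^{1 − 6} = 15 · 1/32 = 15/32.
Numerically: E[X] ≈ 0.468750.

E[X] = C(6,4)·2^(1−C(4,2)) = 15/32 ≈ 0.468750.


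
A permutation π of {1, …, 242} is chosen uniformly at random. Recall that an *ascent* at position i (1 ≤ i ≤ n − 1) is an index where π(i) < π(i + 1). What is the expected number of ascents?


Write X = Σ X_I over i = 1, …, 241, with X_I the indicator of one ascent.
There are 241 indicators.
For each fixed i, the pair (π(i), π(i+1)) is a uniformly random ordered pair of distinct values from {1, …, 242}; by symmetry P[π(i) < π(i+1)] = 1/2.
By linearity: E[X] = 241 · (1/2) = (242 − 1) · (1/2) = 241/2 ≈ 120.500.

E[X] = 241/2 = 120.500.


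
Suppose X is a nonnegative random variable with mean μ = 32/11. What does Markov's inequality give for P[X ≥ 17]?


μ = E[X] = 32/11, a = 17.
Markov: P[X ≥ 17] ≤ μ/a = (32/11)/17 = 32/187.
Numerically: ≈ 0.171123.
(Since a = 17 > μ = 2.909091, the bound 32/187 is < 1 and informative.)

P[X ≥ 17] ≤ 32/187 ≈ 0.171123.


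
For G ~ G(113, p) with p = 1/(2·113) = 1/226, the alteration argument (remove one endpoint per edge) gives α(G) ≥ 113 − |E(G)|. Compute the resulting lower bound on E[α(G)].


E[|E(G)|] = C(113, 2)·p = 6328 · (1/226) = 28.
E[α(G)] ≥ n − E[|E(G)|] = 113 − 28 = 85.
Numerically: ≈ 85.00000.
(This is only a lower bound; the true E[α(G)] may be larger.)

E[α(G)] ≥ 85 ≈ 85.00000.


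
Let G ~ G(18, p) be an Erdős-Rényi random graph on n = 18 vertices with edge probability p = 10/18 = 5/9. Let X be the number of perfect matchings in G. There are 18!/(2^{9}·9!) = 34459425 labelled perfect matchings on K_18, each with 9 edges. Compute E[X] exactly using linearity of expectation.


K_18 has 18!/(2^{9}·9!) = 34459425 labelled perfect matchings.
For each such perfect matching H, let X_H = 1 if all 9 edges of H are present in G. Then P[X_H = 1] = p^{9} = (5/9)^{9} = 1953125/387420489.
By linearity: E[X] = Σ_H E[X_H] = 34459425 · p^{9} = 34459425 · 1953125/387420489 = 830908203125/4782969.
Numerically: E[X] ≈ 173722.

E[X] = 34459425 · (5/9)^{9} = 830908203125/4782969 ≈ 173722.


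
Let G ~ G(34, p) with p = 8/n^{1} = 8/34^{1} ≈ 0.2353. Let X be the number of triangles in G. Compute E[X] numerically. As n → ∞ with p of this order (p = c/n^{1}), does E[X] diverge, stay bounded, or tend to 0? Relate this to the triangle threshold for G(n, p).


Number of potential triangles: C(34, 3) = 5984.
Each occurs with probability p³ ≈ (0.2353)³ ≈ 1.302666e-02.
By linearity: E[X] = C(34, 3)·p³ ≈ 5984 · 1.302666e-02 ≈ 77.9516.
Here α = 1, so p = 8/n is exactly at the triangle threshold p ~ 1/n. Asymptotically E[X] → c³/6 = 8³/6 = 256/3 ≈ 85.3333, a bounded constant. In this regime the triangle count is asymptotically Poisson(c³/6).

E[X] ≈ 77.9516; in regime p = Θ(1/n^{1}) E[X] stays bounded (at the triangle threshold p ~ 1/n).


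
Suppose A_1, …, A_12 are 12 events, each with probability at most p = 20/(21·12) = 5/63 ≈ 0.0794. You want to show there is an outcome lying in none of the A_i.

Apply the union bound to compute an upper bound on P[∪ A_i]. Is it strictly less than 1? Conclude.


Union bound: P[∪_{i=1}^{12} A_i] ≤ Σ_i P[A_i] ≤ 12·p = 12·(5/63) = 20/21.
Numerically: 20/21 ≈ 0.9524.
Is 20/21 < 1? YES.
Since P[∪ A_i] ≤ 20/21 < 1, the complement has P[∩ A_i^c] ≥ 1 − 20/21 = 1/21 > 0, so some outcome avoids every A_i.

12·p = 20/21 ≈ 0.9524; existence CERTIFIED by the union bound.


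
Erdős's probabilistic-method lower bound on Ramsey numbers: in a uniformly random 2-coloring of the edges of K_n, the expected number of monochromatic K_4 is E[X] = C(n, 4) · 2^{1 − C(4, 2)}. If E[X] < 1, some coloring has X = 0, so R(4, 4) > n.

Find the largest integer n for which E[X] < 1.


We need C(n, 4) · 2^{1 − 6} < 1, i.e. C(n, 4) < 2^{6 − 1} = 32.
Check values of n near the boundary:
  n = 5: C(5, 4) = 5; 5 < 32? YES
  n = 6: C(6, 4) = 15; 15 < 32? YES
  n = 7: C(7, 4) = 35; 35 < 32? NO
The largest n with C(n, 4) < 32 is n = 6 (where E[X] = 15/32 ≈ 0.469). Hence R(4, 4) > 6, i.e. R(4, 4) ≥ 7.

Largest n = 6; hence R(4, 4) > 6.


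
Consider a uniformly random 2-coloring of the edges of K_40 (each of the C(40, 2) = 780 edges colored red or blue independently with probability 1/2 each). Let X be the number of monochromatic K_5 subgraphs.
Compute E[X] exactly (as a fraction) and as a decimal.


Let X = Σ_S X_S over the C(40, 5) = 658008 subsets S of size 5, where X_S = 1 if the K_5 on S is monochromatic.
For a fixed S, the K_5 on S has C(5, 2) = 10 edges. P[all 10 edges red] = (1/2)^10, and likewise for blue, so P[monochromatic] = 2·(1/2)^10 = 2^{1 − 10} = 1/512.
By linearity: E[X] = C(40, 5) · 2^{1 − 10} = 658008 · 1/512 = 82251/64.
Numerically: E[X] ≈ 1285.171875.

E[X] = C(40,5)·2^(1−C(5,2)) = 82251/64 ≈ 1285.171875.


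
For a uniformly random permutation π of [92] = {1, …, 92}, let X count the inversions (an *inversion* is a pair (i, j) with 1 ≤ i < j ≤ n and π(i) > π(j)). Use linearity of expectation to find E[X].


Write X = Σ X_I over the C(92, 2) = 4186 pairs i < j, with X_I the indicator of one inversion.
There are 4186 indicators.
For each fixed pair i < j, the values π(i) and π(j) are two distinct elements of {1, …, 92} in uniformly random order; by symmetry P[π(i) > π(j)] = 1/2.
By linearity: E[X] = 4186 · (1/2) = C(92, 2) · (1/2) = 4186/2 = 2093 ≈ 2093.000000.

E[X] = 2093 = 2093.000000.


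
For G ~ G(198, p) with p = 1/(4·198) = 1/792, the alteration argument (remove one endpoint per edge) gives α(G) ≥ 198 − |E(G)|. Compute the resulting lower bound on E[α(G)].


E[|E(G)|] = C(198, 2)·p = 19503 · (1/792) = 197/8.
E[α(G)] ≥ n − E[|E(G)|] = 198 − 197/8 = 1387/8.
Numerically: ≈ 173.3750.
(This is only a lower bound; the true E[α(G)] may be larger.)

E[α(G)] ≥ 1387/8 ≈ 173.3750.


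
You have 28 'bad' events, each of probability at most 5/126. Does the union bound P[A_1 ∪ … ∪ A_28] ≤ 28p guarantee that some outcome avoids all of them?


Union bound: P[∪_{i=1}^{28} A_i] ≤ Σ_i P[A_i] ≤ 28·p = 28·(5/126) = 10/9.
Numerically: 10/9 ≈ 1.1111.
Is 10/9 < 1? NO.
Since the bound 10/9 is ≥ 1, the union bound is uninformative here; it does NOT by itself certify existence.

28·p = 10/9 ≈ 1.1111; existence NOT certified by the union bound.


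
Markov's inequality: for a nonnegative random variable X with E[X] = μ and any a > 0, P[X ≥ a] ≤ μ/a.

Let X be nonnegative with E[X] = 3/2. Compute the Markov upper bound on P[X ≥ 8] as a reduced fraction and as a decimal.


μ = E[X] = 3/2, a = 8.
Markov: P[X ≥ 8] ≤ μ/a = (3/2)/8 = 3/16.
Numerically: ≈ 0.188.
(Since a = 8 > μ = 1.500, the bound 3/16 is < 1 and informative.)

P[X ≥ 8] ≤ 3/16 ≈ 0.188.


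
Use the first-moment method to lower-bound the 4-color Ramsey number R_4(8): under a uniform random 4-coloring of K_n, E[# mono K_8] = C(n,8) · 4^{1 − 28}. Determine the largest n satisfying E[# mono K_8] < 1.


We need C(n, 8) · 4^{1 − 28} < 1, i.e. C(n, 8) < 4^{28 − 1} = 18014398509481984.
Check values of n near the boundary:
  n = 402: C(402, 8) = 15770615726749950; 15770615726749950 < 18014398509481984? YES
  n = 403: C(403, 8) = 16090020602228430; 16090020602228430 < 18014398509481984? YES
  n = 404: C(404, 8) = 16415071523485570; 16415071523485570 < 18014398509481984? YES
  n = 405: C(405, 8) = 16745853821188050; 16745853821188050 < 18014398509481984? YES
  n = 406: C(406, 8) = 17082453897995850; 17082453897995850 < 18014398509481984? YES
  n = 407: C(407, 8) = 17424959239309050; 17424959239309050 < 18014398509481984? YES
  n = 408: C(408, 8) = 17773458424095231; 17773458424095231 < 18014398509481984? YES
  n = 409: C(409, 8) = 18128041135797879; 18128041135797879 < 18014398509481984? NO
  n = 410: C(410, 8) = 18488798173326195; 18488798173326195 < 18014398509481984? NO
The largest n with C(n, 8) < 18014398509481984 is n = 408 (where E[X] = 17773458424095231/18014398509481984 ≈ 0.986625). Hence R_4(8) > 408, i.e. R_4(8) ≥ 409.

Largest n = 408; hence R_4(8) > 408.


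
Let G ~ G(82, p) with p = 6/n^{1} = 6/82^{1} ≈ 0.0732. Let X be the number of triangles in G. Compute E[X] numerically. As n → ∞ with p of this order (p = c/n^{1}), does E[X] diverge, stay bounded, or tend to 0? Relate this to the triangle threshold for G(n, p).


Number of potential triangles: C(82, 3) = 88560.
Each occurs with probability p³ ≈ (0.0732)³ ≈ 3.91753e-04.
By linearity: E[X] = C(82, 3)·p³ ≈ 88560 · 3.91753e-04 ≈ 34.694.
Here α = 1, so p = 6/n is exactly at the triangle threshold p ~ 1/n. Asymptotically E[X] → c³/6 = 6³/6 = 36 ≈ 36.000, a bounded constant. In this regime the triangle count is asymptotically Poisson(c³/6).

E[X] ≈ 34.694; in regime p = Θ(1/n^{1}) E[X] stays bounded (at the triangle threshold p ~ 1/n).


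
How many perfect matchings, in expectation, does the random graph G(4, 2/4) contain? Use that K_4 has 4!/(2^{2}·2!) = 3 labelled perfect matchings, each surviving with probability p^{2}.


K_4 has 4!/(2^{2}·2!) = 3 labelled perfect matchings.
For each such perfect matching H, let X_H = 1 if all 2 edges of H are present in G. Then P[X_H = 1] = p^{2} = (1/2)^{2} = 1/4.
Summing the indicators: E[X] = Σ_H E[X_H] = 3 · p^{2} = 3 · 1/4 = 3/4.
Numerically: E[X] ≈ 0.75.

E[X] = 3 · (1/2)^{2} = 3/4 ≈ 0.75.


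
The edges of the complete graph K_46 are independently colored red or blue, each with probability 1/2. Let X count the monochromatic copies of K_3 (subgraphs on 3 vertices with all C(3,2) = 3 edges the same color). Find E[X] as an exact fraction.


Let X = Σ_S X_S over the C(46, 3) = 15180 subsets S of size 3, where X_S = 1 if the K_3 on S is monochromatic.
For a fixed S, the K_3 on S has C(3, 2) = 3 edges. P[all 3 edges red] = (1/2)^3, and likewise for blue, so P[monochromatic] = 2·(1/2)^3 = 2^{1 − 3} = 1/4.
By linearity: E[X] = C(46, 3) · 2^{1 − 3} = 15180 · 1/4 = 3795.
Numerically: E[X] ≈ 3795.00000.

E[X] = C(46,3)·2^(1−C(3,2)) = 3795 ≈ 3795.00000.


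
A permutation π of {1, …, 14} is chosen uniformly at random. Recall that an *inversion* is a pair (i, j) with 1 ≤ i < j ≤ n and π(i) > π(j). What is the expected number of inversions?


Write X = Σ X_I over the C(14, 2) = 91 pairs i < j, with X_I the indicator of one inversion.
There are 91 indicators.
For each fixed pair i < j, the values π(i) and π(j) are two distinct elements of {1, …, 14} in uniformly random order; by symmetry P[π(i) > π(j)] = 1/2.
By linearity: E[X] = 91 · (1/2) = C(14, 2) · (1/2) = 91/2 = 91/2 ≈ 45.5000.

E[X] = 91/2 = 45.5000.


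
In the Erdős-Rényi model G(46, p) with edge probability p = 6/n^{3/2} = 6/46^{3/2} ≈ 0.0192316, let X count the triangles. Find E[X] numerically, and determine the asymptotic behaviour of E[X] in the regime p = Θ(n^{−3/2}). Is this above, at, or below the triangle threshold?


Number of potential triangles: C(46, 3) = 15180.
Each occurs with probability p³ ≈ (0.0192316)³ ≈ 7.11284768e-06.
By linearity: E[X] = C(46, 3)·p³ ≈ 15180 · 7.11284768e-06 ≈ 0.107973.
Since α = 3/2 > 1, p = c/n^{3/2} = o(1/n) is below the triangle threshold p ~ 1/n. Asymptotically E[X] ~ (c³/6)·n^{3(1−α)} = (6³/6)·n^{-1.5} → 0, so by Markov's inequality G has no triangles w.h.p.

E[X] ≈ 0.107973; in regime p = Θ(1/n^{3/2}) E[X] tends to 0 (below the triangle threshold p ~ 1/n).


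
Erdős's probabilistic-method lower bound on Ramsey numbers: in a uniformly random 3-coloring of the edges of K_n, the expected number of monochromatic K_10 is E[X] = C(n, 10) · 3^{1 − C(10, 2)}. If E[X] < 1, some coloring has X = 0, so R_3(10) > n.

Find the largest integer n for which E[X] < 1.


We need C(n, 10) · 3^{1 − 45} < 1, i.e. C(n, 10) < 3^{45 − 1} = 984770902183611232881.
Check values of n near the boundary:
  n = 568: C(568, 10) = 889446337783744949208; 889446337783744949208 < 984770902183611232881? YES
  n = 569: C(569, 10) = 905357721286137524328; 905357721286137524328 < 984770902183611232881? YES
  n = 570: C(570, 10) = 921524823451961408691; 921524823451961408691 < 984770902183611232881? YES
  n = 571: C(571, 10) = 937951290893172842001; 937951290893172842001 < 984770902183611232881? YES
  n = 572: C(572, 10) = 954640815642161682606; 954640815642161682606 < 984770902183611232881? YES
  n = 573: C(573, 10) = 971597135635805762226; 971597135635805762226 < 984770902183611232881? YES
  n = 574: C(574, 10) = 988824035203816502691; 988824035203816502691 < 984770902183611232881? NO
The largest n with C(n, 10) < 984770902183611232881 is n = 573 (where E[X] = 35985079097622435638/36472996377170786403 ≈ 0.987). Hence R_3(10) > 573, i.e. R_3(10) ≥ 574.

Largest n = 573; hence R_3(10) > 573.


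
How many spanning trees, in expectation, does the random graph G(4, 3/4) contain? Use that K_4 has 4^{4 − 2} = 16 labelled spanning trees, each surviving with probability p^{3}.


K_4 has 4^{4 − 2} = 16 labelled spanning trees.
For each such spanning tree H, let X_H = 1 if all 3 edges of H are present in G. Then P[X_H = 1] = p^{3} = (3/4)^{3} = 27/64.
By linearity: E[X] = Σ_H E[X_H] = 16 · p^{3} = 16 · 27/64 = 27/4.
Numerically: E[X] ≈ 6.75.

E[X] = 16 · (3/4)^{3} = 27/4 ≈ 6.75.


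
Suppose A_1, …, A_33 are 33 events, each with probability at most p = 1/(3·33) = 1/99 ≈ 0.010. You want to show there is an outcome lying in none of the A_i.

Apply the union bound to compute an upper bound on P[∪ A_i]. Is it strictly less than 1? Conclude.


Union bound: P[∪_{i=1}^{33} A_i] ≤ Σ_i P[A_i] ≤ 33·p = 33·(1/99) = 1/3.
Numerically: 1/3 ≈ 0.333.
Is 1/3 < 1? YES.
Since P[∪ A_i] ≤ 1/3 < 1, the complement has P[∩ A_i^c] ≥ 1 − 1/3 = 2/3 > 0, so some outcome avoids every A_i.

33·p = 1/3 ≈ 0.333; existence CERTIFIED by the union bound.


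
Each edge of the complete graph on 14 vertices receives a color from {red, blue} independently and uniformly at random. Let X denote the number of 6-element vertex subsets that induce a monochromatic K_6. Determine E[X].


Let X = Σ_S X_S over the C(14, 6) = 3003 subsets S of size 6, where X_S = 1 if the K_6 on S is monochromatic.
For a fixed S, the K_6 on S has C(6, 2) = 15 edges. P[all 15 edges red] = (1/2)^15, and likewise for blue, so P[monochromatic] = 2·(1/2)^15 = 2^{1 − 15} = 1/16384.
By linearity: E[X] = C(14, 6) · 2^{1 − 15} = 3003 · 1/16384 = 3003/16384.
Numerically: E[X] ≈ 0.1833.

E[X] = C(14,6)·2^(1−C(6,2)) = 3003/16384 ≈ 0.1833.
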